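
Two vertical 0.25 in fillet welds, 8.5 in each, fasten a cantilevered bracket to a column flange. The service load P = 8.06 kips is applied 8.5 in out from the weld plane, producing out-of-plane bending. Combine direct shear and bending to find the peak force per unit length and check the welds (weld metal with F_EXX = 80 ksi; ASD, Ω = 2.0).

L_w = 2 × 8.5 = 17 in; section modulus (unit throat) S = 2 × L²/6 = 24.08 in².
Direct shear f_v = P/L_w = 8.06/17 = 0.4741 kip/in.
Moment M = P × e = 8.06 × 8.5 = 68.51 kip·in; bending f_b = M/S = 2.845 kip/in.
f_max = √(f_v² + f_b²) = √(0.4741² + 2.845²) = 2.884 kip/in.
r_n/Ω = (1/2.0) × 0.6 × 80 × (0.707 × 0.25) = 4.242 kip/in → adequate.

f_max ≈ 2.88 kip/in; adequate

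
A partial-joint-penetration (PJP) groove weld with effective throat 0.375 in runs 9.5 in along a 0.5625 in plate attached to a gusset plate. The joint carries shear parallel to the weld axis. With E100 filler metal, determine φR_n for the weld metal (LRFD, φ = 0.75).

E100XX → F_EXX = 100 ksi.
Effective throat (given) t_e = 0.375 in.
A_we = 0.375 × 9.5 = 3.562 in².
F_nw = 0.6 F_EXX = 60 ksi.
φR_n = 0.75 × 60 × 3.562 = 160.3 kip.

φR_n ≈ 160 kip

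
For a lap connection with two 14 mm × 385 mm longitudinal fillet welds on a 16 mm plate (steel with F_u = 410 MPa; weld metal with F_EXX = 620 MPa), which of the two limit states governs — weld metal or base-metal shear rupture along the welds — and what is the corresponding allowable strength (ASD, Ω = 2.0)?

R_n/Ω ≈ 1420 kN (weld metal governs)

t_e = 0.707 × 14 = 9.898 mm; L = 770 mm.
Weld metal: R_n/Ω = (1/2.0) × 0.6 × 620 × 9.898 × 770 × 10⁻³ = 1418 kN.
Base metal (shear rupture): R_n/Ω = (1/2.0) × 0.6 × 410 × 16 × 770 × 10⁻³ = 1515 kN.
Governing: weld metal.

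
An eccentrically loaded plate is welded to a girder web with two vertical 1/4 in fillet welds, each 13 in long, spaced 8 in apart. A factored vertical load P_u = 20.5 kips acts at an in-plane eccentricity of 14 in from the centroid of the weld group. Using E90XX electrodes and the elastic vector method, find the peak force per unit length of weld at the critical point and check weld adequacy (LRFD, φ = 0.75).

f_max ≈ 3.28 kip/in; adequate

E90XX → F_EXX = 90 ksi.
Total weld length L_w = 26 in. Treat welds as unit-width lines.
Polar moment about centroid: J = 2[d³/12 + d(b/2)²] = 2[13³/12 + 13×4²] = 782.2 in³.
Direct shear f_v = P/L_w = 20.5 / 26 = 0.7885 kip/in (vertical).
Torsion M = P·e = 20.5 × 14 = 287 kip·in.
Critical point at (x, y) = (4, 6.5) from centroid. f_tx = M·y/J = 2.385 kip/in; f_ty = M·x/J = 1.468 kip/in.
Resultant f_max = √[f_tx² + (f_v + f_ty)²] = √[2.385² + (0.7885 + 1.468)²] = 3.283 kip/in.
Capacity per unit length: φr_n = 0.75 × 0.6 × 90 × (0.707 × 0.25) = 7.158 kip/in.
3.283 ≤ 7.158 → adequate.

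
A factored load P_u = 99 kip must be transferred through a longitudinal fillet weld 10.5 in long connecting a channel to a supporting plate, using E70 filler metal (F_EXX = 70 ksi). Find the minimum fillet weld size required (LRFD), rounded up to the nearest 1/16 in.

Total weld length L = 10.5 in.
Required throat t_e = P_u / (φ × 0.6 F_EXX × L) = 99 / (0.75 × 0.6 × 70 × 10.5) = 0.2993 in.
Required leg w = t_e / 0.707 = 0.4234 in → use 7/16 in.

w = 7/16 in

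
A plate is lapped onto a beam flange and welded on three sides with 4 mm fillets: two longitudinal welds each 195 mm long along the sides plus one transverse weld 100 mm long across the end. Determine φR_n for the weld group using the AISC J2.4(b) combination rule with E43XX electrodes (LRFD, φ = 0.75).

φR_n ≈ 268 kN

E43XX → F_EXX = 430 MPa.
t_e = 0.707 × 4 = 2.828 mm.
R_nwl = 0.6 × 430 × 2.828 × 390 × 10⁻³ = 284.6 kN (longitudinal, 2 welds).
R_nwt = 0.6 × 430 × 2.828 × 100 × 10⁻³ = 72.96 kN (transverse, base value).
(i) R_nwl + R_nwt = 357.5 kN; (ii) 0.85 R_nwl + 1.5 R_nwt = 351.3 kN.
R_n = max = 357.5 kN [governs: (i)]; φR_n = 268.1 kN.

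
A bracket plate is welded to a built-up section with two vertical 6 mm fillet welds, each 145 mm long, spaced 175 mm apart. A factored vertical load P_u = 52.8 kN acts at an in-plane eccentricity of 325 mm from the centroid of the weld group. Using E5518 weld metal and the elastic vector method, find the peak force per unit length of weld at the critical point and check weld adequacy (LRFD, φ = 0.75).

E55XX → F_EXX = 550 MPa.
Total weld length L_w = 290 mm. Treat welds as unit-width lines.
Polar moment about centroid: J = 2[d³/12 + d(b/2)²] = 2[145³/12 + 145×87.5²] = 2728000 mm³.
Direct shear f_v = P/L_w = 52.8×10³ / 290 = 182.1 N/mm (vertical).
Torsion M = P·e = 52.8×10³ × 325 = 17160000 N·mm.
Critical point at (x, y) = (87.5, 72.5) from centroid. f_tx = M·y/J = 456 N/mm; f_ty = M·x/J = 550.3 N/mm.
Resultant f_max = √[f_tx² + (f_v + f_ty)²] = √[456² + (182.1 + 550.3)²] = 862.7 N/mm.
Capacity per unit length: φr_n = 0.75 × 0.6 × 550 × (0.707 × 6) = 1050 N/mm.
862.7 ≤ 1050 → adequate.

f_max ≈ 863 N/mm; adequate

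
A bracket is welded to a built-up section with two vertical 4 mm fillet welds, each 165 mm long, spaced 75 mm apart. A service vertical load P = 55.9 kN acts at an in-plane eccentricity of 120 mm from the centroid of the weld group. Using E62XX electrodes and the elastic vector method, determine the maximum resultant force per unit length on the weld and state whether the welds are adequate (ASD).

f_max ≈ 592 N/mm; NOT adequate

E62XX → F_EXX = 620 MPa.
Total weld length L_w = 330 mm. Treat welds as unit-width lines.
Polar moment about centroid: J = 2[d³/12 + d(b/2)²] = 2[165³/12 + 165×37.5²] = 1213000 mm³.
Direct shear f_v = P/L_w = 55.9×10³ / 330 = 169.4 N/mm (vertical).
Torsion M = P·e = 55.9×10³ × 120 = 6708000 N·mm.
Critical point at (x, y) = (37.5, 82.5) from centroid. f_tx = M·y/J = 456.3 N/mm; f_ty = M·x/J = 207.4 N/mm.
Resultant f_max = √[f_tx² + (f_v + f_ty)²] = √[456.3² + (169.4 + 207.4)²] = 591.8 N/mm.
Capacity per unit length: r_n/Ω = (1/2.0) × 0.6 × 620 × (0.707 × 4) = 526 N/mm.
591.8 > 526 → NOT adequate.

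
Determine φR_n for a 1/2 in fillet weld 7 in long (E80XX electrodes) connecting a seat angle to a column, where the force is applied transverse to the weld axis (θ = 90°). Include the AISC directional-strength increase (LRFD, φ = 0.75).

E80XX → F_EXX = 80 ksi.
t_e = 0.707 × 0.5 = 0.3535 in; A_we = 0.3535 × 7 = 2.474 in².
Directional factor: 1.0 + 0.5 sin^1.5(90°) = 1.5.
F_nw = 0.6 × 80 × 1.5 = 72 ksi.
φR_n = 0.75 × 72 × 2.474 = 133.6 kip.

φR_n ≈ 134 kip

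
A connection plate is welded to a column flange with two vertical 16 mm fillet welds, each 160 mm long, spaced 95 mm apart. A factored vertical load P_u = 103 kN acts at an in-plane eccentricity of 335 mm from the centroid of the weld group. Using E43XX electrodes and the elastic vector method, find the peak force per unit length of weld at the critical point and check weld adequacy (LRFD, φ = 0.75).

E43XX → F_EXX = 430 MPa.
Total weld length L_w = 320 mm. Treat welds as unit-width lines.
Polar moment about centroid: J = 2[d³/12 + d(b/2)²] = 2[160³/12 + 160×47.5²] = 1405000 mm³.
Direct shear f_v = P/L_w = 103×10³ / 320 = 321.9 N/mm (vertical).
Torsion M = P·e = 103×10³ × 335 = 34505000 N·mm.
Critical point at (x, y) = (47.5, 80) from centroid. f_tx = M·y/J = 1965 N/mm; f_ty = M·x/J = 1167 N/mm.
Resultant f_max = √[f_tx² + (f_v + f_ty)²] = √[1965² + (321.9 + 1167)²] = 2465 N/mm.
Capacity per unit length: φr_n = 0.75 × 0.6 × 430 × (0.707 × 16) = 2189 N/mm.
2465 > 2189 → NOT adequate.

f_max ≈ 2470 N/mm; NOT adequate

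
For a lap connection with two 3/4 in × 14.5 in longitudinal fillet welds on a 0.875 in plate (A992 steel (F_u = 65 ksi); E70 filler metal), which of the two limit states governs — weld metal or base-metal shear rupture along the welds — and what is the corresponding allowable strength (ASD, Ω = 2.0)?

R_n/Ω ≈ 323 kip (weld metal governs)

E70XX → F_EXX = 70 ksi.
t_e = 0.707 × 0.75 = 0.5302 in; L = 29 in.
Weld metal: R_n/Ω = (1/2.0) × 0.6 × 70 × 0.5302 × 29 = 322.9 kip.
Base metal (shear rupture): R_n/Ω = (1/2.0) × 0.6 × 65 × 0.875 × 29 = 494.8 kip.
Governing: weld metal.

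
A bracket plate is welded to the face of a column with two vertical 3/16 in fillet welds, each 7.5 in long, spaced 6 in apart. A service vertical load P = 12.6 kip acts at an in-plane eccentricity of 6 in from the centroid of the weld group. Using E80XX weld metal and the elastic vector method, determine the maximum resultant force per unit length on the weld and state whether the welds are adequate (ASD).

f_max ≈ 2.39 kip/in; adequate

E80XX → F_EXX = 80 ksi.
Total weld length L_w = 15 in. Treat welds as unit-width lines.
Polar moment about centroid: J = 2[d³/12 + d(b/2)²] = 2[7.5³/12 + 7.5×3²] = 205.3 in³.
Direct shear f_v = P/L_w = 12.6 / 15 = 0.84 kip/in (vertical).
Torsion M = P·e = 12.6 × 6 = 75.6 kip·in.
Critical point at (x, y) = (3, 3.75) from centroid. f_tx = M·y/J = 1.381 kip/in; f_ty = M·x/J = 1.105 kip/in.
Resultant f_max = √[f_tx² + (f_v + f_ty)²] = √[1.381² + (0.84 + 1.105)²] = 2.385 kip/in.
Capacity per unit length: r_n/Ω = (1/2.0) × 0.6 × 80 × (0.707 × 0.1875) = 3.181 kip/in.
2.385 ≤ 3.181 → adequate.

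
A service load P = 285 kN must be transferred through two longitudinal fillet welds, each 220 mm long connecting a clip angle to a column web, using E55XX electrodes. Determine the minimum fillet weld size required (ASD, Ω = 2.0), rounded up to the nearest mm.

E55XX → F_EXX = 550 MPa.
Total weld length L = 440 mm.
Required throat t_e = P × Ω / (0.6 F_EXX × L) = 285 × 2.0 / (0.6 × 550 × 440 × 10⁻³) = 3.926 mm.
Required leg w = t_e / 0.707 = 5.553 mm → use 6 mm.

w = 6 mm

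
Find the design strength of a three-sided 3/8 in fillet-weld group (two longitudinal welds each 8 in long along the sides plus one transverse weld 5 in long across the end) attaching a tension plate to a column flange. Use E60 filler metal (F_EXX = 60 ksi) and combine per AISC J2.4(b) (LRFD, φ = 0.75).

t_e = 0.707 × 0.375 = 0.2651 in.
R_nwl = 0.6 × 60 × 0.2651 × 16 = 152.7 kip (longitudinal, 2 welds).
R_nwt = 0.6 × 60 × 0.2651 × 5 = 47.72 kip (transverse, base value).
(i) R_nwl + R_nwt = 200.4 kip; (ii) 0.85 R_nwl + 1.5 R_nwt = 201.4 kip.
R_n = max = 201.4 kip [governs: (ii)]; φR_n = 151 kip.

φR_n ≈ 151 kip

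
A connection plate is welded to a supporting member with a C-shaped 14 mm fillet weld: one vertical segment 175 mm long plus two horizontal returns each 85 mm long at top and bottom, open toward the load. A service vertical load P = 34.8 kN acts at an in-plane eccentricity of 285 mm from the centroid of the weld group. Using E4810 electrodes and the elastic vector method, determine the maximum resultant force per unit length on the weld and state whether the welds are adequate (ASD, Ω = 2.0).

f_max ≈ 601 N/mm; adequate

E48XX → F_EXX = 480 MPa.
Total weld length L_w = 345 mm. Treat welds as unit-width lines.
Centroid: x̄ = 2×85×42.5 / 345 = 20.94 mm from the vertical weld.
Polar moment about centroid: J = I_x + I_y = [175³/12 + 2×85×87.5²] + [175×20.94² + 2(85³/12 + 85×21.56²)] = 2006000 mm³.
Direct shear f_v = P/L_w = 34.8×10³ / 345 = 100.9 N/mm (vertical).
Torsion M = P·e = 34.8×10³ × 285 = 9918000 N·mm.
Critical point at (x, y) = (64.06, 87.5) from centroid. f_tx = M·y/J = 432.6 N/mm; f_ty = M·x/J = 316.7 N/mm.
Resultant f_max = √[f_tx² + (f_v + f_ty)²] = √[432.6² + (100.9 + 316.7)²] = 601.2 N/mm.
Capacity per unit length: r_n/Ω = (1/2.0) × 0.6 × 480 × (0.707 × 14) = 1425 N/mm.
601.2 ≤ 1425 → adequate.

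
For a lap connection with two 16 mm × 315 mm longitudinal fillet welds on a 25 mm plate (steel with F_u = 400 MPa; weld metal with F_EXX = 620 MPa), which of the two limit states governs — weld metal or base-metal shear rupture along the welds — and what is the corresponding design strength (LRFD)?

φR_n ≈ 1990 kN (weld metal governs)

t_e = 0.707 × 16 = 11.31 mm; L = 630 mm.
Weld metal: φR_n = 0.75 × 0.6 × 620 × 11.31 × 630 × 10⁻³ = 1988 kN.
Base metal (shear rupture): φR_n = 0.75 × 0.6 × 400 × 25 × 630 × 10⁻³ = 2835 kN.
Governing: weld metal.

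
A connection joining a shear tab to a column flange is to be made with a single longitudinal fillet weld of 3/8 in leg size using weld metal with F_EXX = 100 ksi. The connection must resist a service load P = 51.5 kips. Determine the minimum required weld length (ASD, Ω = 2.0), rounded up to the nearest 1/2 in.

Throat t_e = 0.707 × 0.375 = 0.2651 in.
r_n/Ω = (0.6 × 100 × 0.2651) / 2.0 = 7.954 kip/in.
L_req = P / (r_n/Ω) = 51.5 / 7.954 = 6.475 in total.
Round up → use L = 6.5 in.

L = 6.5 in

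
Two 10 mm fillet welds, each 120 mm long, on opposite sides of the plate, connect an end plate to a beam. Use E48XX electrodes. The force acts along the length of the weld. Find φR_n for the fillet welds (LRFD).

E48XX → F_EXX = 480 MPa.
Effective throat t_e = 0.707 × 10 = 7.07 mm.
Total length L = 240 mm; A_we = 7.07 × 240 = 1697 mm².
F_nw = 0.6 F_EXX = 0.6 × 480 = 288 MPa.
φR_n = 0.75 × 288 × 1697 × 10⁻³ = 366.5 kN.

φR_n ≈ 367 kN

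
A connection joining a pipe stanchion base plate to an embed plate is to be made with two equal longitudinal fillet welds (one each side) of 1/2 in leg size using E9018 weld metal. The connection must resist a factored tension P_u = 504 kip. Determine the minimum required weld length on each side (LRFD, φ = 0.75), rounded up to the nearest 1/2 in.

E90XX → F_EXX = 90 ksi.
Throat t_e = 0.707 × 0.5 = 0.3535 in.
φr_n = 0.75 × 0.6 × 90 × 0.3535 = 14.32 kip/in.
L_req = P_u / φr_n = 504 / 14.32 = 35.2 in total.
Per side: 35.2 / 2 = 17.6 in.
Round up → use L = 18 in on each side.

L = 18 in on each side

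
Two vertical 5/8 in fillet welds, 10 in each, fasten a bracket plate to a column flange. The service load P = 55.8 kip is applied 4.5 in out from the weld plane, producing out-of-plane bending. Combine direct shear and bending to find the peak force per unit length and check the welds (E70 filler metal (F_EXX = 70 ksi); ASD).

L_w = 2 × 10 = 20 in; section modulus (unit throat) S = 2 × L²/6 = 33.33 in².
Direct shear f_v = P/L_w = 55.8/20 = 2.79 kip/in.
Moment M = P × e = 55.8 × 4.5 = 251.1 kip·in; bending f_b = M/S = 7.533 kip/in.
f_max = √(f_v² + f_b²) = √(2.79² + 7.533²) = 8.033 kip/in.
r_n/Ω = (1/2.0) × 0.6 × 70 × (0.707 × 0.625) = 9.279 kip/in → adequate.

f_max ≈ 8.03 kip/in; adequate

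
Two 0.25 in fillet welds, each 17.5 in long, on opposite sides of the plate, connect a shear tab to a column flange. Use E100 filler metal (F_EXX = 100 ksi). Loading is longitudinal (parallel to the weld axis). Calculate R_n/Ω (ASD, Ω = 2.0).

Effective throat t_e = 0.707 × 0.25 = 0.1767 in.
Total length L = 35 in; A_we = 0.1767 × 35 = 6.186 in².
F_nw = 0.6 F_EXX = 0.6 × 100 = 60 ksi.
R_n = 60 × 6.186 = 371.2 kips; R_n/Ω = 371.2/2.0 = 185.6 kips.

R_n/Ω ≈ 186 kips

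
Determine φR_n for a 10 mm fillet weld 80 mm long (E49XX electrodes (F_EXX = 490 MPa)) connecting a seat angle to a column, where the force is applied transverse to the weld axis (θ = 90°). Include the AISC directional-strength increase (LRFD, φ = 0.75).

t_e = 0.707 × 10 = 7.07 mm; A_we = 7.07 × 80 = 565.6 mm².
Directional factor: 1.0 + 0.5 sin^1.5(90°) = 1.5.
F_nw = 0.6 × 490 × 1.5 = 441 MPa.
φR_n = 0.75 × 441 × 565.6 × 10⁻³ = 187.1 kN.

φR_n ≈ 187 kN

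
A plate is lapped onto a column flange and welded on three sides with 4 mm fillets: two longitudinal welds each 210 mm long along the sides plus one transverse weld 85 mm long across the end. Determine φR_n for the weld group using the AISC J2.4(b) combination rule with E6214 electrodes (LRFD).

E62XX → F_EXX = 620 MPa.
t_e = 0.707 × 4 = 2.828 mm.
R_nwl = 0.6 × 620 × 2.828 × 420 × 10⁻³ = 441.8 kN (longitudinal, 2 welds).
R_nwt = 0.6 × 620 × 2.828 × 85 × 10⁻³ = 89.42 kN (transverse, base value).
(i) R_nwl + R_nwt = 531.3 kN; (ii) 0.85 R_nwl + 1.5 R_nwt = 509.7 kN.
R_n = max = 531.3 kN [governs: (i)]; φR_n = 398.5 kN.

φR_n ≈ 398 kN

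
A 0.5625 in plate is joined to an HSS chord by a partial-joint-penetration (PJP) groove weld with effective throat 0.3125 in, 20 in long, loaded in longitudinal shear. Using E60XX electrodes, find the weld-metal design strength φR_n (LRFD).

E60XX → F_EXX = 60 ksi.
Effective throat (given) t_e = 0.3125 in.
A_we = 0.3125 × 20 = 6.25 in².
F_nw = 0.6 F_EXX = 36 ksi.
φR_n = 0.75 × 36 × 6.25 = 168.8 kips.

φR_n ≈ 169 kips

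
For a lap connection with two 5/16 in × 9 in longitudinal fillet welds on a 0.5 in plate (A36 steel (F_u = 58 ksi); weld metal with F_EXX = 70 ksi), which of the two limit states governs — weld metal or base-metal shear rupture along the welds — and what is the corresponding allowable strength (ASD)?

R_n/Ω ≈ 83.5 kips (weld metal governs)

t_e = 0.707 × 0.3125 = 0.2209 in; L = 18 in.
Weld metal: R_n/Ω = (1/2.0) × 0.6 × 70 × 0.2209 × 18 = 83.51 kips.
Base metal (shear rupture): R_n/Ω = (1/2.0) × 0.6 × 58 × 0.5 × 18 = 156.6 kips.
Governing: weld metal.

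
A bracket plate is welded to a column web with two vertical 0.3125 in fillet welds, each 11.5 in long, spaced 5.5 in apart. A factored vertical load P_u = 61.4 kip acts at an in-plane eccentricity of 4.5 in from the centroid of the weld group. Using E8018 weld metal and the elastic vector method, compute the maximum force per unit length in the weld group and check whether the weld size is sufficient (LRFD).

E80XX → F_EXX = 80 ksi.
Total weld length L_w = 23 in. Treat welds as unit-width lines.
Polar moment about centroid: J = 2[d³/12 + d(b/2)²] = 2[11.5³/12 + 11.5×2.75²] = 427.4 in³.
Direct shear f_v = P/L_w = 61.4 / 23 = 2.67 kip/in (vertical).
Torsion M = P·e = 61.4 × 4.5 = 276.3 kip·in.
Critical point at (x, y) = (2.75, 5.75) from centroid. f_tx = M·y/J = 3.717 kip/in; f_ty = M·x/J = 1.778 kip/in.
Resultant f_max = √[f_tx² + (f_v + f_ty)²] = √[3.717² + (2.67 + 1.778)²] = 5.796 kip/in.
Capacity per unit length: φr_n = 0.75 × 0.6 × 80 × (0.707 × 0.3125) = 7.954 kip/in.
5.796 ≤ 7.954 → adequate.

f_max ≈ 5.8 kip/in; adequate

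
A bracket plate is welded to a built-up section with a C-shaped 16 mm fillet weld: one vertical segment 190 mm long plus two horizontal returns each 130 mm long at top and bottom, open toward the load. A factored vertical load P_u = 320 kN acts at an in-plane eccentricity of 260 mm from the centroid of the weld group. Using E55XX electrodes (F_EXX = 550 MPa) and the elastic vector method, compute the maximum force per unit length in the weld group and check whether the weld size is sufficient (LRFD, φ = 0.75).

f_max ≈ 3480 N/mm; NOT adequate

Total weld length L_w = 450 mm. Treat welds as unit-width lines.
Centroid: x̄ = 2×130×65 / 450 = 37.56 mm from the vertical weld.
Polar moment about centroid: J = I_x + I_y = [190³/12 + 2×130×95²] + [190×37.56² + 2(130³/12 + 130×27.44²)] = 3748000 mm³.
Direct shear f_v = P/L_w = 320×10³ / 450 = 711.1 N/mm (vertical).
Torsion M = P·e = 320×10³ × 260 = 83200000 N·mm.
Critical point at (x, y) = (92.44, 95) from centroid. f_tx = M·y/J = 2109 N/mm; f_ty = M·x/J = 2052 N/mm.
Resultant f_max = √[f_tx² + (f_v + f_ty)²] = √[2109² + (711.1 + 2052)²] = 3476 N/mm.
Capacity per unit length: φr_n = 0.75 × 0.6 × 550 × (0.707 × 16) = 2800 N/mm.
3476 > 2800 → NOT adequate.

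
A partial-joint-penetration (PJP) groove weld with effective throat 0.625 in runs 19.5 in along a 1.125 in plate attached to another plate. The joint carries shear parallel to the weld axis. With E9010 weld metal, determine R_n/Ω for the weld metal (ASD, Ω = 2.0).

E90XX → F_EXX = 90 ksi.
Effective throat (given) t_e = 0.625 in.
A_we = 0.625 × 19.5 = 12.19 in².
F_nw = 0.6 F_EXX = 54 ksi.
R_n/Ω = (54 × 12.19) / 2.0 = 329.1 kips.

R_n/Ω ≈ 329 kips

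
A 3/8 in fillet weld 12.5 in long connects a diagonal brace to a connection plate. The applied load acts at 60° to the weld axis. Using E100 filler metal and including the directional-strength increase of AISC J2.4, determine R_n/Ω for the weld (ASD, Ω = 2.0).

E100XX → F_EXX = 100 ksi.
t_e = 0.707 × 0.375 = 0.2651 in; A_we = 0.2651 × 12.5 = 3.314 in².
Directional factor: 1.0 + 0.5 sin^1.5(60°) = 1.403.
F_nw = 0.6 × 100 × 1.403 = 84.18 ksi.
R_n/Ω = (84.18 × 3.314) / 2.0 = 139.5 kips.

R_n/Ω ≈ 139 kips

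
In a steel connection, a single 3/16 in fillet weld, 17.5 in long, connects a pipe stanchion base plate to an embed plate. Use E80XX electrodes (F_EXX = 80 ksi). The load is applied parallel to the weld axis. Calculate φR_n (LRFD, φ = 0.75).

φR_n ≈ 83.5 kip

Effective throat t_e = 0.707 × 0.1875 = 0.1326 in.
Total length L = 17.5 in; A_we = 0.1326 × 17.5 = 2.32 in².
F_nw = 0.6 F_EXX = 0.6 × 80 = 48 ksi.
φR_n = 0.75 × 48 × 2.32 = 83.51 kip.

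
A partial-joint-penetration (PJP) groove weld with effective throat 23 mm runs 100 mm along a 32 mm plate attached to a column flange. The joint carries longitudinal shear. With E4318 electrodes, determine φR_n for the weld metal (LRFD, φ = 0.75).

φR_n ≈ 445 kN

E43XX → F_EXX = 430 MPa.
Effective throat (given) t_e = 23 mm.
A_we = 23 × 100 = 2300 mm².
F_nw = 0.6 F_EXX = 258 MPa.
φR_n = 0.75 × 258 × 2300 × 10⁻³ = 445 kN.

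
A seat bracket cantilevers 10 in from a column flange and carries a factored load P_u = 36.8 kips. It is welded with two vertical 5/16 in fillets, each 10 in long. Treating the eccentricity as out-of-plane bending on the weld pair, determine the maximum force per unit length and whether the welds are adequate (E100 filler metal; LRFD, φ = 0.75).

f_max ≈ 11.2 kip/in; NOT adequate

E100XX → F_EXX = 100 ksi.
L_w = 2 × 10 = 20 in; section modulus (unit throat) S = 2 × L²/6 = 33.33 in².
Direct shear f_v = P/L_w = 36.8/20 = 1.84 kip/in.
Moment M = P × e = 36.8 × 10 = 368 kip·in; bending f_b = M/S = 11.04 kip/in.
f_max = √(f_v² + f_b²) = √(1.84² + 11.04²) = 11.19 kip/in.
φr_n = 0.75 × 0.6 × 100 × (0.707 × 0.3125) = 9.942 kip/in → NOT adequate.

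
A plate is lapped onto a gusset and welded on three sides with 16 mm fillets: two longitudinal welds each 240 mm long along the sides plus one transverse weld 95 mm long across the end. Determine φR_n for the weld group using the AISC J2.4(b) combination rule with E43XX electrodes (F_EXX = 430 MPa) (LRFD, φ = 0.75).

φR_n ≈ 1260 kN

t_e = 0.707 × 16 = 11.31 mm.
R_nwl = 0.6 × 430 × 11.31 × 480 × 10⁻³ = 1401 kN (longitudinal, 2 welds).
R_nwt = 0.6 × 430 × 11.31 × 95 × 10⁻³ = 277.3 kN (transverse, base value).
(i) R_nwl + R_nwt = 1678 kN; (ii) 0.85 R_nwl + 1.5 R_nwt = 1607 kN.
R_n = max = 1678 kN [governs: (i)]; φR_n = 1259 kN.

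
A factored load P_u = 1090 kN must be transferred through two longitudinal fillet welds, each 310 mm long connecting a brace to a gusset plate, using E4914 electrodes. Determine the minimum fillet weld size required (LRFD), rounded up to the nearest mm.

w = 12 mm

E49XX → F_EXX = 490 MPa.
Total weld length L = 620 mm.
Required throat t_e = P_u / (φ × 0.6 F_EXX × L) = 1090 / (0.75 × 0.6 × 490 × 620 × 10⁻³) = 7.973 mm.
Required leg w = t_e / 0.707 = 11.28 mm → use 12 mm.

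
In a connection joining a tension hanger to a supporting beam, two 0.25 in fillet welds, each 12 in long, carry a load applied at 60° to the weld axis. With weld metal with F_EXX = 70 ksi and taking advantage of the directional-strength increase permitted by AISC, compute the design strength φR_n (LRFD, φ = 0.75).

φR_n ≈ 187 kips

t_e = 0.707 × 0.25 = 0.1767 in; A_we = 0.1767 × 24 = 4.242 in².
Directional factor: 1.0 + 0.5 sin^1.5(60°) = 1.403.
F_nw = 0.6 × 70 × 1.403 = 58.92 ksi.
φR_n = 0.75 × 58.92 × 4.242 = 187.5 kips.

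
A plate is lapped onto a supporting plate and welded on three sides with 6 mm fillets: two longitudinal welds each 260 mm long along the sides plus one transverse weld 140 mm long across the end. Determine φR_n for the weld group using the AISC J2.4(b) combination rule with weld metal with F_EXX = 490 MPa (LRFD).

t_e = 0.707 × 6 = 4.242 mm.
R_nwl = 0.6 × 490 × 4.242 × 520 × 10⁻³ = 648.5 kN (longitudinal, 2 welds).
R_nwt = 0.6 × 490 × 4.242 × 140 × 10⁻³ = 174.6 kN (transverse, base value).
(i) R_nwl + R_nwt = 823.1 kN; (ii) 0.85 R_nwl + 1.5 R_nwt = 813.1 kN.
R_n = max = 823.1 kN [governs: (i)]; φR_n = 617.3 kN.

φR_n ≈ 617 kN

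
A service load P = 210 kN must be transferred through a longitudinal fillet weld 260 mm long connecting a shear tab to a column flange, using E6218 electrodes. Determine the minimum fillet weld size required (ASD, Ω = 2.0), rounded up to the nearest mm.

E62XX → F_EXX = 620 MPa.
Total weld length L = 260 mm.
Required throat t_e = P × Ω / (0.6 F_EXX × L) = 210 × 2.0 / (0.6 × 620 × 260 × 10⁻³) = 4.342 mm.
Required leg w = t_e / 0.707 = 6.142 mm → use 7 mm.

w = 7 mm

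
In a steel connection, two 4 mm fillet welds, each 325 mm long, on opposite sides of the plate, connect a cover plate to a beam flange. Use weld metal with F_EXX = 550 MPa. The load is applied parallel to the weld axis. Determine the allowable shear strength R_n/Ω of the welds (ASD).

R_n/Ω ≈ 303 kN

Effective throat t_e = 0.707 × 4 = 2.828 mm.
Total length L = 650 mm; A_we = 2.828 × 650 = 1838 mm².
F_nw = 0.6 F_EXX = 0.6 × 550 = 330 MPa.
R_n = 330 × 1838 × 10⁻³ = 606.6 kN; R_n/Ω = 606.6/2.0 = 303.3 kN.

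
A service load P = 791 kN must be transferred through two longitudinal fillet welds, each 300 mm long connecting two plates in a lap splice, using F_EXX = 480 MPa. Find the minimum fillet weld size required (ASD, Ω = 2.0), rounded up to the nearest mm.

w = 13 mm

Total weld length L = 600 mm.
Required throat t_e = P × Ω / (0.6 F_EXX × L) = 791 × 2.0 / (0.6 × 480 × 600 × 10⁻³) = 9.155 mm.
Required leg w = t_e / 0.707 = 12.95 mm → use 13 mm.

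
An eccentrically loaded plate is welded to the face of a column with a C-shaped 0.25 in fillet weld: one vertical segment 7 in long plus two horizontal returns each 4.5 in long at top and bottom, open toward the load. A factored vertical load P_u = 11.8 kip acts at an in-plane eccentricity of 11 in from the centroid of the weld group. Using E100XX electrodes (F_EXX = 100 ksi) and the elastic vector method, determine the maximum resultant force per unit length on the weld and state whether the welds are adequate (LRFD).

f_max ≈ 4.09 kip/in; adequate

Total weld length L_w = 16 in. Treat welds as unit-width lines.
Centroid: x̄ = 2×4.5×2.25 / 16 = 1.266 in from the vertical weld.
Polar moment about centroid: J = I_x + I_y = [7³/12 + 2×4.5×3.5²] + [7×1.266² + 2(4.5³/12 + 4.5×0.9844²)] = 174 in³.
Direct shear f_v = P/L_w = 11.8 / 16 = 0.7375 kip/in (vertical).
Torsion M = P·e = 11.8 × 11 = 129.8 kip·in.
Critical point at (x, y) = (3.234, 3.5) from centroid. f_tx = M·y/J = 2.612 kip/in; f_ty = M·x/J = 2.413 kip/in.
Resultant f_max = √[f_tx² + (f_v + f_ty)²] = √[2.612² + (0.7375 + 2.413)²] = 4.093 kip/in.
Capacity per unit length: φr_n = 0.75 × 0.6 × 100 × (0.707 × 0.25) = 7.954 kip/in.
4.093 ≤ 7.954 → adequate.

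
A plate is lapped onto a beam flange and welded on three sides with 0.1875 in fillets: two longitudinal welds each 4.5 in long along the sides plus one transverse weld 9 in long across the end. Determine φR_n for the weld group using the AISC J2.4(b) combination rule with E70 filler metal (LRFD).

E70XX → F_EXX = 70 ksi.
t_e = 0.707 × 0.1875 = 0.1326 in.
R_nwl = 0.6 × 70 × 0.1326 × 9 = 50.11 kip (longitudinal, 2 welds).
R_nwt = 0.6 × 70 × 0.1326 × 9 = 50.11 kip (transverse, base value).
(i) R_nwl + R_nwt = 100.2 kip; (ii) 0.85 R_nwl + 1.5 R_nwt = 117.8 kip.
R_n = max = 117.8 kip [governs: (ii)]; φR_n = 88.32 kip.

φR_n ≈ 88.3 kip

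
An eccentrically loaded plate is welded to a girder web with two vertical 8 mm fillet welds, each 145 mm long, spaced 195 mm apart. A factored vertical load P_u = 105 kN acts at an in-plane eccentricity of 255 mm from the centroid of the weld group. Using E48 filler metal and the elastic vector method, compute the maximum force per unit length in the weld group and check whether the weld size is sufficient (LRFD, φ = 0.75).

f_max ≈ 1300 N/mm; NOT adequate

E48XX → F_EXX = 480 MPa.
Total weld length L_w = 290 mm. Treat welds as unit-width lines.
Polar moment about centroid: J = 2[d³/12 + d(b/2)²] = 2[145³/12 + 145×97.5²] = 3265000 mm³.
Direct shear f_v = P/L_w = 105×10³ / 290 = 362.1 N/mm (vertical).
Torsion M = P·e = 105×10³ × 255 = 26775000 N·mm.
Critical point at (x, y) = (97.5, 72.5) from centroid. f_tx = M·y/J = 594.6 N/mm; f_ty = M·x/J = 799.6 N/mm.
Resultant f_max = √[f_tx² + (f_v + f_ty)²] = √[594.6² + (362.1 + 799.6)²] = 1305 N/mm.
Capacity per unit length: φr_n = 0.75 × 0.6 × 480 × (0.707 × 8) = 1222 N/mm.
1305 > 1222 → NOT adequate.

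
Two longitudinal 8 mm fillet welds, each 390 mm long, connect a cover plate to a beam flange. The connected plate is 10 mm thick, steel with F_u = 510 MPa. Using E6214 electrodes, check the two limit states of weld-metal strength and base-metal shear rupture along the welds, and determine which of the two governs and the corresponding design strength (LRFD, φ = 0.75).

E62XX → F_EXX = 620 MPa.
t_e = 0.707 × 8 = 5.656 mm; L = 780 mm.
Weld metal: φR_n = 0.75 × 0.6 × 620 × 5.656 × 780 × 10⁻³ = 1231 kN.
Base metal (shear rupture): φR_n = 0.75 × 0.6 × 510 × 10 × 780 × 10⁻³ = 1790 kN.
Governing: weld metal.

φR_n ≈ 1230 kN (weld metal governs)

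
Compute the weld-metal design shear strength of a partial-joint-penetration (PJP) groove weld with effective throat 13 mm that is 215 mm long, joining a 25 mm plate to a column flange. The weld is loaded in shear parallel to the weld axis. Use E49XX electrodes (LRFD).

E49XX → F_EXX = 490 MPa.
Effective throat (given) t_e = 13 mm.
A_we = 13 × 215 = 2795 mm².
F_nw = 0.6 F_EXX = 294 MPa.
φR_n = 0.75 × 294 × 2795 × 10⁻³ = 616.3 kN.

φR_n ≈ 616 kN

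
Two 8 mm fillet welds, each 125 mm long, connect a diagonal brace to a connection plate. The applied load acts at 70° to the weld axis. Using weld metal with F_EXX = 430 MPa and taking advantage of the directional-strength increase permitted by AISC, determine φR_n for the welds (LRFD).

t_e = 0.707 × 8 = 5.656 mm; A_we = 5.656 × 250 = 1414 mm².
Directional factor: 1.0 + 0.5 sin^1.5(70°) = 1.455.
F_nw = 0.6 × 430 × 1.455 = 375.5 MPa.
φR_n = 0.75 × 375.5 × 1414 × 10⁻³ = 398.2 kN.

φR_n ≈ 398 kN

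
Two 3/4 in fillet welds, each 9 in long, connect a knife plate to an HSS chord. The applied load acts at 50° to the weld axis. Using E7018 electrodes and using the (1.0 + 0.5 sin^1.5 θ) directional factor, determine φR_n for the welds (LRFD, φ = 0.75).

φR_n ≈ 401 kip

E70XX → F_EXX = 70 ksi.
t_e = 0.707 × 0.75 = 0.5302 in; A_we = 0.5302 × 18 = 9.544 in².
Directional factor: 1.0 + 0.5 sin^1.5(50°) = 1.335.
F_nw = 0.6 × 70 × 1.335 = 56.08 ksi.
φR_n = 0.75 × 56.08 × 9.544 = 401.4 kip.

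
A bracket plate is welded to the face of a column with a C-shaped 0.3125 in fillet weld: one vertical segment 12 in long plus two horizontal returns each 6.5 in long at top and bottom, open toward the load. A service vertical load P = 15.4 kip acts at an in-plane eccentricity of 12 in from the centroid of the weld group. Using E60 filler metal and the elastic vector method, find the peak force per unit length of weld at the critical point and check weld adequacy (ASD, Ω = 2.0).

E60XX → F_EXX = 60 ksi.
Total weld length L_w = 25 in. Treat welds as unit-width lines.
Centroid: x̄ = 2×6.5×3.25 / 25 = 1.69 in from the vertical weld.
Polar moment about centroid: J = I_x + I_y = [12³/12 + 2×6.5×6²] + [12×1.69² + 2(6.5³/12 + 6.5×1.56²)] = 723.7 in³.
Direct shear f_v = P/L_w = 15.4 / 25 = 0.616 kip/in (vertical).
Torsion M = P·e = 15.4 × 12 = 184.8 kip·in.
Critical point at (x, y) = (4.81, 6) from centroid. f_tx = M·y/J = 1.532 kip/in; f_ty = M·x/J = 1.228 kip/in.
Resultant f_max = √[f_tx² + (f_v + f_ty)²] = √[1.532² + (0.616 + 1.228)²] = 2.398 kip/in.
Capacity per unit length: r_n/Ω = (1/2.0) × 0.6 × 60 × (0.707 × 0.3125) = 3.977 kip/in.
2.398 ≤ 3.977 → adequate.

f_max ≈ 2.4 kip/in; adequate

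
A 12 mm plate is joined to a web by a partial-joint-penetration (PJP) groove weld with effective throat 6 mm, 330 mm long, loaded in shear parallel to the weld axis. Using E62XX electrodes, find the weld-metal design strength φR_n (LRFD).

φR_n ≈ 552 kN

E62XX → F_EXX = 620 MPa.
Effective throat (given) t_e = 6 mm.
A_we = 6 × 330 = 1980 mm².
F_nw = 0.6 F_EXX = 372 MPa.
φR_n = 0.75 × 372 × 1980 × 10⁻³ = 552.4 kN.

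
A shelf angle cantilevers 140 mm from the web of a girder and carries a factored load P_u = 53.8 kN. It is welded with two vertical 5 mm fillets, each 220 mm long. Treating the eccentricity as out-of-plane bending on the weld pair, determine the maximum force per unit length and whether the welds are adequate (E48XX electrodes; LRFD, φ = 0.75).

E48XX → F_EXX = 480 MPa.
L_w = 2 × 220 = 440 mm; section modulus (unit throat) S = 2 × L²/6 = 16130 mm².
Direct shear f_v = P/L_w = 53.8×10³/440 = 122.3 N/mm.
Moment M = P × e = 53.8×10³ × 140 = 7532000 N·mm; bending f_b = M/S = 466.9 N/mm.
f_max = √(f_v² + f_b²) = √(122.3² + 466.9²) = 482.6 N/mm.
φr_n = 0.75 × 0.6 × 480 × (0.707 × 5) = 763.6 N/mm → adequate.

f_max ≈ 483 N/mm; adequate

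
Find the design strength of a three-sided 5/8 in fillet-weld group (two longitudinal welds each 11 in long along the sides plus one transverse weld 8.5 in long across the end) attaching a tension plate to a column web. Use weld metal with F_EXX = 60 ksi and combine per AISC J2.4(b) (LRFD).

φR_n ≈ 375 kip

t_e = 0.707 × 0.625 = 0.4419 in.
R_nwl = 0.6 × 60 × 0.4419 × 22 = 350 kip (longitudinal, 2 welds).
R_nwt = 0.6 × 60 × 0.4419 × 8.5 = 135.2 kip (transverse, base value).
(i) R_nwl + R_nwt = 485.2 kip; (ii) 0.85 R_nwl + 1.5 R_nwt = 500.3 kip.
R_n = max = 500.3 kip [governs: (ii)]; φR_n = 375.2 kip.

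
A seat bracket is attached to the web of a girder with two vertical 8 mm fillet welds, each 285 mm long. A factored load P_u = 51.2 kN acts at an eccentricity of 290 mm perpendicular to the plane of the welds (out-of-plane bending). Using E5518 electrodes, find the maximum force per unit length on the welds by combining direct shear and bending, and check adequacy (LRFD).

f_max ≈ 556 N/mm; adequate

E55XX → F_EXX = 550 MPa.
L_w = 2 × 285 = 570 mm; section modulus (unit throat) S = 2 × L²/6 = 27080 mm².
Direct shear f_v = P/L_w = 51.2×10³/570 = 89.82 N/mm.
Moment M = P × e = 51.2×10³ × 290 = 14848000 N·mm; bending f_b = M/S = 548.4 N/mm.
f_max = √(f_v² + f_b²) = √(89.82² + 548.4²) = 555.7 N/mm.
φr_n = 0.75 × 0.6 × 550 × (0.707 × 8) = 1400 N/mm → adequate.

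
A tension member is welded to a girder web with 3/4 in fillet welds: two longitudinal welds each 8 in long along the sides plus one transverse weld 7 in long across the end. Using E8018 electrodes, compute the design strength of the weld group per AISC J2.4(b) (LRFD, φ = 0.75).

E80XX → F_EXX = 80 ksi.
t_e = 0.707 × 0.75 = 0.5302 in.
R_nwl = 0.6 × 80 × 0.5302 × 16 = 407.2 kip (longitudinal, 2 welds).
R_nwt = 0.6 × 80 × 0.5302 × 7 = 178.2 kip (transverse, base value).
(i) R_nwl + R_nwt = 585.4 kip; (ii) 0.85 R_nwl + 1.5 R_nwt = 613.4 kip.
R_n = max = 613.4 kip [governs: (ii)]; φR_n = 460 kip.

φR_n ≈ 460 kip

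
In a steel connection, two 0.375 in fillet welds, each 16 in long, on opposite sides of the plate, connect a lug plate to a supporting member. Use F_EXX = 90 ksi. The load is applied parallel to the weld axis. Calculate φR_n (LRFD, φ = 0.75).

Effective throat t_e = 0.707 × 0.375 = 0.2651 in.
Total length L = 32 in; A_we = 0.2651 × 32 = 8.484 in².
F_nw = 0.6 F_EXX = 0.6 × 90 = 54 ksi.
φR_n = 0.75 × 54 × 8.484 = 343.6 kips.

φR_n ≈ 344 kips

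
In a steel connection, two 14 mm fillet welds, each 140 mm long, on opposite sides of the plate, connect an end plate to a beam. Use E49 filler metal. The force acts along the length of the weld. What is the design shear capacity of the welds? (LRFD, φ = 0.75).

E49XX → F_EXX = 490 MPa.
Effective throat t_e = 0.707 × 14 = 9.898 mm.
Total length L = 280 mm; A_we = 9.898 × 280 = 2771 mm².
F_nw = 0.6 F_EXX = 0.6 × 490 = 294 MPa.
φR_n = 0.75 × 294 × 2771 × 10⁻³ = 611.1 kN.

φR_n ≈ 611 kN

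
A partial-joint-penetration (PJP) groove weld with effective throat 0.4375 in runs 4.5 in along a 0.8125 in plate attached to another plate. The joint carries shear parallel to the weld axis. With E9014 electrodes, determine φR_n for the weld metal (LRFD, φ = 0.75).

φR_n ≈ 79.7 kips

E90XX → F_EXX = 90 ksi.
Effective throat (given) t_e = 0.4375 in.
A_we = 0.4375 × 4.5 = 1.969 in².
F_nw = 0.6 F_EXX = 54 ksi.
φR_n = 0.75 × 54 × 1.969 = 79.73 kips.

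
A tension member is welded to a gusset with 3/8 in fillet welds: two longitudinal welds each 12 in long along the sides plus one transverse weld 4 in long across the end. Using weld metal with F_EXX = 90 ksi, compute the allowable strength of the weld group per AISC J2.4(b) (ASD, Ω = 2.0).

R_n/Ω ≈ 200 kips

t_e = 0.707 × 0.375 = 0.2651 in.
R_nwl = 0.6 × 90 × 0.2651 × 24 = 343.6 kips (longitudinal, 2 welds).
R_nwt = 0.6 × 90 × 0.2651 × 4 = 57.27 kips (transverse, base value).
(i) R_nwl + R_nwt = 400.9 kips; (ii) 0.85 R_nwl + 1.5 R_nwt = 378 kips.
R_n = max = 400.9 kips [governs: (i)]; R_n/Ω = 200.4 kips.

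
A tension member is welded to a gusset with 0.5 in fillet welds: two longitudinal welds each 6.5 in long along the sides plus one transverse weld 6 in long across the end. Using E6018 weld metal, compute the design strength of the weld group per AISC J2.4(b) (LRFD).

E60XX → F_EXX = 60 ksi.
t_e = 0.707 × 0.5 = 0.3535 in.
R_nwl = 0.6 × 60 × 0.3535 × 13 = 165.4 kip (longitudinal, 2 welds).
R_nwt = 0.6 × 60 × 0.3535 × 6 = 76.36 kip (transverse, base value).
(i) R_nwl + R_nwt = 241.8 kip; (ii) 0.85 R_nwl + 1.5 R_nwt = 255.2 kip.
R_n = max = 255.2 kip [governs: (ii)]; φR_n = 191.4 kip.

φR_n ≈ 191 kip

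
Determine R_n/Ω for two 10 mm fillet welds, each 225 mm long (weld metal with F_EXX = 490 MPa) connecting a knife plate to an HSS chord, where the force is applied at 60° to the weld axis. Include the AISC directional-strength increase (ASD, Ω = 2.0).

t_e = 0.707 × 10 = 7.07 mm; A_we = 7.07 × 450 = 3181 mm².
Directional factor: 1.0 + 0.5 sin^1.5(60°) = 1.403.
F_nw = 0.6 × 490 × 1.403 = 412.5 MPa.
R_n/Ω = (412.5 × 3181) / 2.0 × 10⁻³ = 656.1 kN.

R_n/Ω ≈ 656 kN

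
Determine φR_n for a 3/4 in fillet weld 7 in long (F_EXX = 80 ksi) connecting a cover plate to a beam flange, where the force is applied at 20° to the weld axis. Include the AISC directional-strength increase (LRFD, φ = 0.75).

t_e = 0.707 × 0.75 = 0.5302 in; A_we = 0.5302 × 7 = 3.712 in².
Directional factor: 1.0 + 0.5 sin^1.5(20°) = 1.1.
F_nw = 0.6 × 80 × 1.1 = 52.8 ksi.
φR_n = 0.75 × 52.8 × 3.712 = 147 kip.

φR_n ≈ 147 kip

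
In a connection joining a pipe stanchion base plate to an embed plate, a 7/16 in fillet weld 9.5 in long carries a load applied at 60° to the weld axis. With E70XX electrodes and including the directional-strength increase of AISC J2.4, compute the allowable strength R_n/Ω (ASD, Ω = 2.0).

E70XX → F_EXX = 70 ksi.
t_e = 0.707 × 0.4375 = 0.3093 in; A_we = 0.3093 × 9.5 = 2.938 in².
Directional factor: 1.0 + 0.5 sin^1.5(60°) = 1.403.
F_nw = 0.6 × 70 × 1.403 = 58.92 ksi.
R_n/Ω = (58.92 × 2.938) / 2.0 = 86.57 kip.

R_n/Ω ≈ 86.6 kip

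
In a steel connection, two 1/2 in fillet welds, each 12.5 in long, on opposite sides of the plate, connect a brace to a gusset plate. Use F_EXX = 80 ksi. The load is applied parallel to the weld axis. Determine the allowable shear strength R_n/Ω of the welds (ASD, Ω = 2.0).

R_n/Ω ≈ 212 kip

Effective throat t_e = 0.707 × 0.5 = 0.3535 in.
Total length L = 25 in; A_we = 0.3535 × 25 = 8.838 in².
F_nw = 0.6 F_EXX = 0.6 × 80 = 48 ksi.
R_n = 48 × 8.838 = 424.2 kip; R_n/Ω = 424.2/2.0 = 212.1 kip.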